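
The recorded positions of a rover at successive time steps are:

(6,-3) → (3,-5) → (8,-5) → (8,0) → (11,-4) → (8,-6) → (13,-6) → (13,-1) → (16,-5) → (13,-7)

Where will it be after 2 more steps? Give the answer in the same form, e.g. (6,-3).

The moves between consecutive positions are (-3,-2), (+5,+0), (+0,+5), (+3,-4), (-3,-2), (+5,+0), (+0,+5), (+3,-4), (-3,-2); they repeat the 4-cycle [(-3,-2), (+5,+0), (+0,+5), (+3,-4)].
step 10: apply (+5,+0) → (18,-7)
step 11: apply (+0,+5) → (18,-2)

(18,-2)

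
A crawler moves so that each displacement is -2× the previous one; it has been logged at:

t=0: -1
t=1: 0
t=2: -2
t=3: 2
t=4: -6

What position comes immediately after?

Consecutive displacements +1, -2, +4, -8 scale by a factor of -2 each step.
step 5: -6 + 16 → 10

10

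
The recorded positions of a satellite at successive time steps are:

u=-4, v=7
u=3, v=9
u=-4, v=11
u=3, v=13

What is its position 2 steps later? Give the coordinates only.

The u coordinate repeats the cycle [-4, 3] with period 2; step 5 mod 2 = 1, giving 3.
The v coordinate changes by +2 each step, so at step 5 it is 7 + 5·(2) = 17.

u=3, v=17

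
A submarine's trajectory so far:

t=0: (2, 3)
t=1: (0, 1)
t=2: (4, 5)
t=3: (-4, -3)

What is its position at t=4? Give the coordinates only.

(12, 13)

The jumps are (-2, -2), (+4, +4), (-8, -8) — a geometric progression with ratio -2.
step 4: (-4, -3) + (+16, +16) → (12, 13)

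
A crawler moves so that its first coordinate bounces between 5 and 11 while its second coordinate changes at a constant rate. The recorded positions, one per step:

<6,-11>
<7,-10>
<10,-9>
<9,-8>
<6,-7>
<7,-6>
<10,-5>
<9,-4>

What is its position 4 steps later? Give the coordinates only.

<9,0>

The first coordinate reflects between 5 and 11, moving 3 per step.
  step 8: 9 → 6
  step 9: 6 → 7
  step 10: 7 → 10
  step 11: 10 → 9
The second coordinate changes by +1 each step: at step 11 it is 0.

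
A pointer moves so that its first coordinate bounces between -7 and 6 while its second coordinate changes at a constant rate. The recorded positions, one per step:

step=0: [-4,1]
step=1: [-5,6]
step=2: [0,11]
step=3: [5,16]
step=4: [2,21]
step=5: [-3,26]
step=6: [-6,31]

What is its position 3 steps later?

The first coordinate travels 5 per step and bounces off the walls at -7 and 6.
  step 7: -6 → -1
  step 8: -1 → 4
  step 9: 4 → 3
The second coordinate changes by +5 each step: at step 9 it is 46.

[3,46]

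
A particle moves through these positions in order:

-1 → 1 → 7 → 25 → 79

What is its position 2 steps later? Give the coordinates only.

Step-to-step displacements: +2, +6, +18, +54; each is 3× the previous.
step 5: 79 + 162 → 241
step 6: 241 + 486 → 727

727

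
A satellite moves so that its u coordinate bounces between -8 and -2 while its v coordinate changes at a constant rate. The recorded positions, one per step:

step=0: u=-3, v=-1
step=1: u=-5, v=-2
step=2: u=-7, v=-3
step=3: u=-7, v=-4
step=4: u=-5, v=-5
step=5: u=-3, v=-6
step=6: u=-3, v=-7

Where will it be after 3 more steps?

The u coordinate reflects between -8 and -2, moving 2 per step.
  step 7: -3 → -5
  step 8: -5 → -7
  step 9: -7 → -7
The v coordinate changes by -1 each step: at step 9 it is -10.

u=-7, v=-10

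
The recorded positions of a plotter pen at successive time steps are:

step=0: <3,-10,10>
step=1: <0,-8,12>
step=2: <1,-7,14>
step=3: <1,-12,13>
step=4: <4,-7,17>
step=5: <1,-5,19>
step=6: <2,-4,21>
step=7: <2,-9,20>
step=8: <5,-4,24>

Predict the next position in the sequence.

<2,-2,26>

Step-to-step displacements: <-3,+2,+2>, <+1,+1,+2>, <+0,-5,-1>, <+3,+5,+4>, <-3,+2,+2>, <+1,+1,+2>, <+0,-5,-1>, <+3,+5,+4> — a repeating cycle of length 4.
step 9: apply <-3,+2,+2> → <2,-2,26>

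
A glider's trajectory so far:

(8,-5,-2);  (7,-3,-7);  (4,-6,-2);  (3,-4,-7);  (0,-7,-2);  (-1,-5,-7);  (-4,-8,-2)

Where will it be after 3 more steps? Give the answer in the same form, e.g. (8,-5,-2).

The moves between consecutive positions are (-1,+2,-5), (-3,-3,+5), (-1,+2,-5), (-3,-3,+5), (-1,+2,-5), (-3,-3,+5); they repeat the 2-cycle [(-1,+2,-5), (-3,-3,+5)].
step 7: apply (-1,+2,-5) → (-5,-6,-7)
step 8: apply (-3,-3,+5) → (-8,-9,-2)
step 9: apply (-1,+2,-5) → (-9,-7,-7)

(-9,-7,-7)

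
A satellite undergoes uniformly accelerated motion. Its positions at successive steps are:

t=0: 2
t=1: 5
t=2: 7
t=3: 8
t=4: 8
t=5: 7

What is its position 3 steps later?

-2

Successive displacements: +3, +2, +1, +0, -1 — each changes by -1.
step 6: 7 − 2 → 5
step 7: 5 − 3 → 2
step 8: 2 − 4 → -2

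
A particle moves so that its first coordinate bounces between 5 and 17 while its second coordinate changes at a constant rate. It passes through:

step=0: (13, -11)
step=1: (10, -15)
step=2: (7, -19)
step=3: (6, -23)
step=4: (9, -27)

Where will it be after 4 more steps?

(13, -43)

The first coordinate reflects between 5 and 17, moving 3 per step.
  step 5: 9 → 12
  step 6: 12 → 15
  step 7: 15 → 16
  step 8: 16 → 13
The second coordinate changes by -4 each step: at step 8 it is -43.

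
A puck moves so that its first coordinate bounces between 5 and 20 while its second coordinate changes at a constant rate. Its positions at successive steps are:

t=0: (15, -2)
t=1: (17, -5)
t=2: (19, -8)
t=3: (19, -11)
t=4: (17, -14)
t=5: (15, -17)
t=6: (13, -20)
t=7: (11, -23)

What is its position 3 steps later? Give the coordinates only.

The first coordinate reflects between 5 and 20, moving 2 per step.
  step 8: 11 → 9
  step 9: 9 → 7
  step 10: 7 → 5
The second coordinate changes by -3 each step: at step 10 it is -32.

(5, -32)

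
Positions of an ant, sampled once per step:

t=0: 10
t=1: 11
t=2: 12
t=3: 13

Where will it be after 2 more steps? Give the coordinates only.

The position changes by +1 every step.
step 4: 13 + 1 → 14
step 5: 14 + 1 → 15

15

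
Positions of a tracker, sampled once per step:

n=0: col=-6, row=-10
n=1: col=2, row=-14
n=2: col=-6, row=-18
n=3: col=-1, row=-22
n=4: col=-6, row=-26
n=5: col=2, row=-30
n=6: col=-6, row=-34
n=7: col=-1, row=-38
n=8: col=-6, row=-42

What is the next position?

The col coordinate repeats the cycle [-6, 2, -6, -1] with period 4; step 9 mod 4 = 1, giving 2.
The row coordinate changes by -4 each step, so at step 9 it is -10 + 9·(-4) = -46.

col=2, row=-46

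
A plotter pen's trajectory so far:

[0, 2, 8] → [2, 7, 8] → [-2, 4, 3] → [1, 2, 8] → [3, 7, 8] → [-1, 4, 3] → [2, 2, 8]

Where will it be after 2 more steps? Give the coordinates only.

[0, 4, 3]

Step-to-step displacements: [+2, +5, +0], [-4, -3, -5], [+3, -2, +5], [+2, +5, +0], [-4, -3, -5], [+3, -2, +5] — a repeating cycle of length 3.
step 7: apply [+2, +5, +0] → [4, 7, 8]
step 8: apply [-4, -3, -5] → [0, 4, 3]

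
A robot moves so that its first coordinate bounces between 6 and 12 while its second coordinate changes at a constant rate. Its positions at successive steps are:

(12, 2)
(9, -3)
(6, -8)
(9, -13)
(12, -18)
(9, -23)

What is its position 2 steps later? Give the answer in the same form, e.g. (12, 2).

(9, -33)

The first coordinate reflects between 6 and 12, moving 3 per step.
  step 6: 9 → 6
  step 7: 6 → 9
The second coordinate changes by -5 each step: at step 7 it is -33.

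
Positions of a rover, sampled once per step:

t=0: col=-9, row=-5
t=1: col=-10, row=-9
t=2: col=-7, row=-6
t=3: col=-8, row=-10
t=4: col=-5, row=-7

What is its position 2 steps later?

col=-3, row=-8

Differencing gives (-1, -4), (+3, +3), (-1, -4), (+3, +3). This is the pattern (-1, -4), (+3, +3) repeated.
step 5: apply (-1, -4) → col=-6, row=-11
step 6: apply (+3, +3) → col=-3, row=-8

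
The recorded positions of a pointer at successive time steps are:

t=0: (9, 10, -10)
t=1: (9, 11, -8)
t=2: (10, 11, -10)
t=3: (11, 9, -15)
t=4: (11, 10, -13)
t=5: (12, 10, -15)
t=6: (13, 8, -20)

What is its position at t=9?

(15, 7, -25)

The moves between consecutive positions are (+0, +1, +2), (+1, +0, -2), (+1, -2, -5), (+0, +1, +2), (+1, +0, -2), (+1, -2, -5); they repeat the 3-cycle [(+0, +1, +2), (+1, +0, -2), (+1, -2, -5)].
step 7: apply (+0, +1, +2) → (13, 9, -18)
step 8: apply (+1, +0, -2) → (14, 9, -20)
step 9: apply (+1, -2, -5) → (15, 7, -25)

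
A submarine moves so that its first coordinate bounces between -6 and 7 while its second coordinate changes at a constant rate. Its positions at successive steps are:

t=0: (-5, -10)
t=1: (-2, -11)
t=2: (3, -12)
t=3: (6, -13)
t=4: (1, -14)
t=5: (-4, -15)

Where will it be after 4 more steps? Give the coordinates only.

(2, -19)

The first coordinate reflects between -6 and 7, moving 5 per step.
  step 6: -4 → -3
  step 7: -3 → 2
  step 8: 2 → 7
  step 9: 7 → 2
The second coordinate changes by -1 each step: at step 9 it is -19.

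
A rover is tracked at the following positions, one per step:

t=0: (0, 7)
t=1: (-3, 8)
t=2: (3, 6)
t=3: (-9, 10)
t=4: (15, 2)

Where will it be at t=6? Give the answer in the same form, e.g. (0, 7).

(63, -14)

Step-to-step displacements: (-3, +1), (+6, -2), (-12, +4), (+24, -8); each is -2× the previous.
step 5: (15, 2) + (-48, +16) → (-33, 18)
step 6: (-33, 18) + (+96, -32) → (63, -14)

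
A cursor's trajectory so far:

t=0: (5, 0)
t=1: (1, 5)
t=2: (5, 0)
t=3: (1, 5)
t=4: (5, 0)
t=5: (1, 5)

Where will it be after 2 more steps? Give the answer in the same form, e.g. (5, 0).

The moves between consecutive positions are (-4, +5), (+4, -5), (-4, +5), (+4, -5), (-4, +5); they repeat the 2-cycle [(-4, +5), (+4, -5)].
step 6: apply (+4, -5) → (5, 0)
step 7: apply (-4, +5) → (1, 5)

(1, 5)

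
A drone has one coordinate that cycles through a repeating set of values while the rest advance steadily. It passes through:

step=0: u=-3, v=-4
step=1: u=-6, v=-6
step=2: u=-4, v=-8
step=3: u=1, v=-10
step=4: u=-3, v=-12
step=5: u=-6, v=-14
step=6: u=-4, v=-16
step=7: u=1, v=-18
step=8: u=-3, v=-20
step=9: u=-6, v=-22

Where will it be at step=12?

u=-3, v=-28

The u coordinate repeats the cycle [-3, -6, -4, 1] with period 4; step 12 mod 4 = 0, giving -3.
The v coordinate changes by -2 each step, so at step 12 it is -4 + 12·(-2) = -28.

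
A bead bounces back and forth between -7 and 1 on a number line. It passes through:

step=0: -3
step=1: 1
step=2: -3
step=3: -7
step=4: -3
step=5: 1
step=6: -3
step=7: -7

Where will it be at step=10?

The value travels 4 per step and bounces off the walls at -7 and 1.
  step 8: -7 → -3
  step 9: -3 → 1
  step 10: 1 → -3

-3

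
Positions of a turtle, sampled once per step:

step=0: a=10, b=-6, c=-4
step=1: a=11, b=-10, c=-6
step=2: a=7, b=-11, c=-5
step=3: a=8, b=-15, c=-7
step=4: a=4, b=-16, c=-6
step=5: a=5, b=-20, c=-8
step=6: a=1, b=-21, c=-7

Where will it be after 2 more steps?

a=-2, b=-26, c=-8

Differencing gives (+1, -4, -2), (-4, -1, +1), (+1, -4, -2), (-4, -1, +1), (+1, -4, -2), (-4, -1, +1). This is the pattern (+1, -4, -2), (-4, -1, +1) repeated.
step 7: apply (+1, -4, -2) → a=2, b=-25, c=-9
step 8: apply (-4, -1, +1) → a=-2, b=-26, c=-8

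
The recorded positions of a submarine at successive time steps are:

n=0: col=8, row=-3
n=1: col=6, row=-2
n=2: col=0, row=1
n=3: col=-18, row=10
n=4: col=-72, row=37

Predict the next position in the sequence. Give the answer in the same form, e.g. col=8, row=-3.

Step-to-step displacements: (-2, +1), (-6, +3), (-18, +9), (-54, +27); each is 3× the previous.
step 5: col=-72, row=37 + (-162, +81) → col=-234, row=118

col=-234, row=118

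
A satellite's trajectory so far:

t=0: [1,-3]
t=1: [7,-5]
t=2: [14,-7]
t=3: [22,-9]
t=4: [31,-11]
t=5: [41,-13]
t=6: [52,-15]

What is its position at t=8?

[77,-19]

First differences are [+6,-2], [+7,-2], [+8,-2], [+9,-2], [+10,-2], [+11,-2]; their common second difference is [+1,+0] (constant acceleration).
step 7: [52,-15] + [+12,-2] → [64,-17]
step 8: [64,-17] + [+13,-2] → [77,-19]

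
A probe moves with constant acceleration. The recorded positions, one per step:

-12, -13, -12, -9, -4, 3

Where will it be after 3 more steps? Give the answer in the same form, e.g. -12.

First differences are -1, +1, +3, +5, +7; their common second difference is +2 (constant acceleration).
step 6: 3 + 9 → 12
step 7: 12 + 11 → 23
step 8: 23 + 13 → 36

36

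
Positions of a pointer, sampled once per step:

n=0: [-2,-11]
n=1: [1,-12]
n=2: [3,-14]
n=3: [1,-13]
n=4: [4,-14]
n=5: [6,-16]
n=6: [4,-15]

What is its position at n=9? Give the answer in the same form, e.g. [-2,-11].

[7,-17]

Differencing gives [+3,-1], [+2,-2], [-2,+1], [+3,-1], [+2,-2], [-2,+1]. This is the pattern [+3,-1], [+2,-2], [-2,+1] repeated.
step 7: apply [+3,-1] → [7,-16]
step 8: apply [+2,-2] → [9,-18]
step 9: apply [-2,+1] → [7,-17]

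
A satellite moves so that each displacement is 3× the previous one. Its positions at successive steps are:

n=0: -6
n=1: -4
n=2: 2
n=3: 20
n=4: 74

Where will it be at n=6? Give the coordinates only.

Consecutive displacements +2, +6, +18, +54 scale by a factor of 3 each step.
step 5: 74 + 162 → 236
step 6: 236 + 486 → 722

722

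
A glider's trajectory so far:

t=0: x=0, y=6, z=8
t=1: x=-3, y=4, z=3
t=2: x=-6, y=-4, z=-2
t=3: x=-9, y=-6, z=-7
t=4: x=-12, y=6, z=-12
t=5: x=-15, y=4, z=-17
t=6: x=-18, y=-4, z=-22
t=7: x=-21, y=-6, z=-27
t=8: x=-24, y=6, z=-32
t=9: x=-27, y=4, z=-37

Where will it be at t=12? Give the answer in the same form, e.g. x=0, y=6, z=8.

X: linear, -3 per step → -36 at step 12.
Y: cycles through 6, 4, -4, -6 every 4 steps. Step 12 lands at position 0 of the cycle → 6.
Z: linear, -5 per step → -52 at step 12.

x=-36, y=6, z=-52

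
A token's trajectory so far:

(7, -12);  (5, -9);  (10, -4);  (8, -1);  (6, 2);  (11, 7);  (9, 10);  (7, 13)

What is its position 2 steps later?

The moves between consecutive positions are (-2, +3), (+5, +5), (-2, +3), (-2, +3), (+5, +5), (-2, +3), (-2, +3); they repeat the 3-cycle [(-2, +3), (+5, +5), (-2, +3)].
step 8: apply (+5, +5) → (12, 18)
step 9: apply (-2, +3) → (10, 21)

(10, 21)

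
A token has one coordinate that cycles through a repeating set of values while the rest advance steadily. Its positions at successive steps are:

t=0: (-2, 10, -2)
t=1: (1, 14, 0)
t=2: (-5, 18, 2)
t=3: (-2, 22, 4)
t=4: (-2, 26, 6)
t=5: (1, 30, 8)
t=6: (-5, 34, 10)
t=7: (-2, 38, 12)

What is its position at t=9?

(1, 46, 16)

First: cycles through -2, 1, -5, -2 every 4 steps. Step 9 lands at position 1 of the cycle → 1.
Second: linear, +4 per step → 46 at step 9.
Third: linear, +2 per step → 16 at step 9.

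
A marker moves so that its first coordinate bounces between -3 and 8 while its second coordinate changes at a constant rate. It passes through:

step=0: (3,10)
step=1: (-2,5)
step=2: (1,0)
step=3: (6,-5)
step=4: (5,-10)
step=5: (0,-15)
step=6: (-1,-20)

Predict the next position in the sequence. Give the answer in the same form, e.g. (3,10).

(4,-25)

The first coordinate reflects between -3 and 8, moving 5 per step.
  step 7: -1 → 4
The second coordinate changes by -5 each step: at step 7 it is -25.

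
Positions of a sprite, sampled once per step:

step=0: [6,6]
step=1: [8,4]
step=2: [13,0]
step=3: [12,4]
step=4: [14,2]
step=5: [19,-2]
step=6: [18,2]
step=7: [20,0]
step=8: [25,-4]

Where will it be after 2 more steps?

[26,-2]

Differencing gives [+2,-2], [+5,-4], [-1,+4], [+2,-2], [+5,-4], [-1,+4], [+2,-2], [+5,-4]. This is the pattern [+2,-2], [+5,-4], [-1,+4] repeated.
step 9: apply [-1,+4] → [24,0]
step 10: apply [+2,-2] → [26,-2]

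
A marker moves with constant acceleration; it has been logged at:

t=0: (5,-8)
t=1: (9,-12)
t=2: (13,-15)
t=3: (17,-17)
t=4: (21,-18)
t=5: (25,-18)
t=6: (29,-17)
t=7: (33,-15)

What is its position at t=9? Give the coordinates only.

(41,-8)

First differences are (+4,-4), (+4,-3), (+4,-2), (+4,-1), (+4,+0), (+4,+1), (+4,+2); their common second difference is (+0,+1) (constant acceleration).
step 8: (33,-15) + (+4,+3) → (37,-12)
step 9: (37,-12) + (+4,+4) → (41,-8)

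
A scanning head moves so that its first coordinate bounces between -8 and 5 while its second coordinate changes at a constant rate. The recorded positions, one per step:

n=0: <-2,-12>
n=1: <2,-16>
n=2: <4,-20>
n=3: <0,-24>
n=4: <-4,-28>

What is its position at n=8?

The first coordinate reflects between -8 and 5, moving 4 per step.
  step 5: -4 → -8
  step 6: -8 → -4
  step 7: -4 → 0
  step 8: 0 → 4
The second coordinate changes by -4 each step: at step 8 it is -44.

<4,-44>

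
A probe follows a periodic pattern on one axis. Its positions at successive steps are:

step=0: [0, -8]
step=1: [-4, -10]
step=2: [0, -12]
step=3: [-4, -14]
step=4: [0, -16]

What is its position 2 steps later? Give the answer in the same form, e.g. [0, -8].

First: cycles through 0, -4 every 2 steps. Step 6 lands at position 0 of the cycle → 0.
Second: linear, -2 per step → -20 at step 6.

[0, -20]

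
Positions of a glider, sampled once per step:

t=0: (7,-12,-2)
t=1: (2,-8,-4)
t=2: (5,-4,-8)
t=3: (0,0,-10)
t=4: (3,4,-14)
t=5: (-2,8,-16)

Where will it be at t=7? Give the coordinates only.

(-4,16,-22)

Step-to-step displacements: (-5,+4,-2), (+3,+4,-4), (-5,+4,-2), (+3,+4,-4), (-5,+4,-2) — a repeating cycle of length 2.
step 6: apply (+3,+4,-4) → (1,12,-20)
step 7: apply (-5,+4,-2) → (-4,16,-22)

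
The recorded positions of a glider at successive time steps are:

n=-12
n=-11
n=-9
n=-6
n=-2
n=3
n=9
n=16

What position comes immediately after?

n=24

Taking differences between consecutive positions: +1, +2, +3, +4, +5, +6, +7. These grow by +1 each step.
step 8: 16 + 8 → n=24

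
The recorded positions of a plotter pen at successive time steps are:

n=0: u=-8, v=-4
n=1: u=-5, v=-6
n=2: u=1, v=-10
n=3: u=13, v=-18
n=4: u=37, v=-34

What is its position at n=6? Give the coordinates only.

u=181, v=-130

The jumps are (+3, -2), (+6, -4), (+12, -8), (+24, -16) — a geometric progression with ratio 2.
step 5: u=37, v=-34 + (+48, -32) → u=85, v=-66
step 6: u=85, v=-66 + (+96, -64) → u=181, v=-130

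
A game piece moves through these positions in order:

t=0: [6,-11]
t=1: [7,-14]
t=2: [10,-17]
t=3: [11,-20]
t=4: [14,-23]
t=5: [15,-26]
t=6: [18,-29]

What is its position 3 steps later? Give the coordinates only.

Step-to-step displacements: [+1,-3], [+3,-3], [+1,-3], [+3,-3], [+1,-3], [+3,-3] — a repeating cycle of length 2.
step 7: apply [+1,-3] → [19,-32]
step 8: apply [+3,-3] → [22,-35]
step 9: apply [+1,-3] → [23,-38]

[23,-38]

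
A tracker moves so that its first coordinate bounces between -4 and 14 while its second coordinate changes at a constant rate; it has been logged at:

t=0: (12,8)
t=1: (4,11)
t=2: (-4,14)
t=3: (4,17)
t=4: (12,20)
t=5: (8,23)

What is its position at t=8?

The first coordinate travels 8 per step and bounces off the walls at -4 and 14.
  step 6: 8 → 0
  step 7: 0 → 0
  step 8: 0 → 8
The second coordinate changes by +3 each step: at step 8 it is 32.

(8,32)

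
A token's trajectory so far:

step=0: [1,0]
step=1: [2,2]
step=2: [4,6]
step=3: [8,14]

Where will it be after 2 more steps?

The jumps are [+1,+2], [+2,+4], [+4,+8] — a geometric progression with ratio 2.
step 4: [8,14] + [+8,+16] → [16,30]
step 5: [16,30] + [+16,+32] → [32,62]

[32,62]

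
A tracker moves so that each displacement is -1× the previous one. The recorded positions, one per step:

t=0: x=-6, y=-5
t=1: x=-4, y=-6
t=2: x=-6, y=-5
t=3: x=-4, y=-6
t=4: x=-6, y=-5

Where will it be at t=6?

The jumps are (+2, -1), (-2, +1), (+2, -1), (-2, +1) — a geometric progression with ratio -1.
step 5: x=-6, y=-5 + (+2, -1) → x=-4, y=-6
step 6: x=-4, y=-6 + (-2, +1) → x=-6, y=-5

x=-6, y=-5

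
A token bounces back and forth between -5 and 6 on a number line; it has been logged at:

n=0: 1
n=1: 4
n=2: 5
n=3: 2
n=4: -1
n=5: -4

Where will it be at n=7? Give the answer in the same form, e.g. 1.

The value reflects between -5 and 6, moving 3 per step.
  step 6: -4 → -3
  step 7: -3 → 0

0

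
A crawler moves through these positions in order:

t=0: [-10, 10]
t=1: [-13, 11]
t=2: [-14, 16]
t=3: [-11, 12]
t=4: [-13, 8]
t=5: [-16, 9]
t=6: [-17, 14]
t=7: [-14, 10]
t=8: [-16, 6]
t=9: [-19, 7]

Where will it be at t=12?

[-19, 4]

The moves between consecutive positions are [-3, +1], [-1, +5], [+3, -4], [-2, -4], [-3, +1], [-1, +5], [+3, -4], [-2, -4], [-3, +1]; they repeat the 4-cycle [[-3, +1], [-1, +5], [+3, -4], [-2, -4]].
step 10: apply [-1, +5] → [-20, 12]
step 11: apply [+3, -4] → [-17, 8]
step 12: apply [-2, -4] → [-19, 4]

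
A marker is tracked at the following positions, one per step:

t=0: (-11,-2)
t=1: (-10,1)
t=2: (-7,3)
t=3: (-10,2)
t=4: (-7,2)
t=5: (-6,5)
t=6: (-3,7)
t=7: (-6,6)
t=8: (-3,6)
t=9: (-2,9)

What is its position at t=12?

(1,10)

Step-to-step displacements: (+1,+3), (+3,+2), (-3,-1), (+3,+0), (+1,+3), (+3,+2), (-3,-1), (+3,+0), (+1,+3) — a repeating cycle of length 4.
step 10: apply (+3,+2) → (1,11)
step 11: apply (-3,-1) → (-2,10)
step 12: apply (+3,+0) → (1,10)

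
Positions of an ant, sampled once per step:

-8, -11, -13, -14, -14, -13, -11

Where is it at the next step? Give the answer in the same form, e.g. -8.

-8

Taking differences between consecutive positions: -3, -2, -1, +0, +1, +2. These grow by +1 each step.
step 7: -11 + 3 → -8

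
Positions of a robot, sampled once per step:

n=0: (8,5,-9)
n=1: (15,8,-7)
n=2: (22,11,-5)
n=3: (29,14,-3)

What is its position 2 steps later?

Constant displacement of (+7,+3,+2) per step.
step 4: (29,14,-3) + (+7,+3,+2) → (36,17,-1)
step 5: (36,17,-1) + (+7,+3,+2) → (43,20,1)

(43,20,1)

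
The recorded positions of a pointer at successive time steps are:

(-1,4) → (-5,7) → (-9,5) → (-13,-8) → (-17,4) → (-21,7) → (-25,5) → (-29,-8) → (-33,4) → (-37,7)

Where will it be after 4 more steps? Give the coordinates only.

(-53,7)

First: linear, -4 per step → -53 at step 13.
Second: cycles through 4, 7, 5, -8 every 4 steps. Step 13 lands at position 1 of the cycle → 7.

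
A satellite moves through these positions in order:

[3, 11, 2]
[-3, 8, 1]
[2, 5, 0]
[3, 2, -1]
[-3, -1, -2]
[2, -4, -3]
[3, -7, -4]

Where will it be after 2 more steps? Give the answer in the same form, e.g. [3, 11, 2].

The first coordinate repeats the cycle [3, -3, 2] with period 3; step 8 mod 3 = 2, giving 2.
The second coordinate changes by -3 each step, so at step 8 it is 11 + 8·(-3) = -13.
The third coordinate changes by -1 each step, so at step 8 it is 2 + 8·(-1) = -6.

[2, -13, -6]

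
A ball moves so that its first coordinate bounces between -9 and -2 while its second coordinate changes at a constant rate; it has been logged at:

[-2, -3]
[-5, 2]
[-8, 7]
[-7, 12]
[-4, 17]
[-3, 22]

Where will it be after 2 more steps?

The first coordinate travels 3 per step and bounces off the walls at -9 and -2.
  step 6: -3 → -6
  step 7: -6 → -9
The second coordinate changes by +5 each step: at step 7 it is 32.

[-9, 32]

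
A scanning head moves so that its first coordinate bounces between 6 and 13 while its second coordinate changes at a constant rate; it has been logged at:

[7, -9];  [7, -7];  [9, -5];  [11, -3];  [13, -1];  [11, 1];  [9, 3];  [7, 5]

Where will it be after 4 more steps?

The first coordinate reflects between 6 and 13, moving 2 per step.
  step 8: 7 → 7
  step 9: 7 → 9
  step 10: 9 → 11
  step 11: 11 → 13
The second coordinate changes by +2 each step: at step 11 it is 13.

[13, 13]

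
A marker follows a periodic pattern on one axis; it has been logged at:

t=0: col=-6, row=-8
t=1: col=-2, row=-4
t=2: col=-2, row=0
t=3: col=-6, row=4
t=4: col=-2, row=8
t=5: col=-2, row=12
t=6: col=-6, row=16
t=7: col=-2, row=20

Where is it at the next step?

col=-2, row=24

The col coordinate repeats the cycle [-6, -2, -2] with period 3; step 8 mod 3 = 2, giving -2.
The row coordinate changes by +4 each step, so at step 8 it is -8 + 8·(4) = 24.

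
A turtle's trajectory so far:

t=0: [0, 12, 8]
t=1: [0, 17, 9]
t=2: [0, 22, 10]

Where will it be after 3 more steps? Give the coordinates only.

[0, 37, 13]

Constant displacement of [+0, +5, +1] per step.
step 3: [0, 22, 10] + [+0, +5, +1] → [0, 27, 11]
step 4: [0, 27, 11] + [+0, +5, +1] → [0, 32, 12]
step 5: [0, 32, 12] + [+0, +5, +1] → [0, 37, 13]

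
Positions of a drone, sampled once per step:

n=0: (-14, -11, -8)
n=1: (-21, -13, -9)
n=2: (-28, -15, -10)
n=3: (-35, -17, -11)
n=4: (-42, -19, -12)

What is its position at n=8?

(-70, -27, -16)

Constant displacement of (-7, -2, -1) per step.
step 5: (-42, -19, -12) + (-7, -2, -1) → (-49, -21, -13)
step 6: (-49, -21, -13) + (-7, -2, -1) → (-56, -23, -14)
step 7: (-56, -23, -14) + (-7, -2, -1) → (-63, -25, -15)
step 8: (-63, -25, -15) + (-7, -2, -1) → (-70, -27, -16)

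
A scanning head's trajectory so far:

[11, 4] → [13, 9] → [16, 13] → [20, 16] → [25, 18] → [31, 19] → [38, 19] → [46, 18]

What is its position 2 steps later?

[65, 13]

Successive displacements: [+2, +5], [+3, +4], [+4, +3], [+5, +2], [+6, +1], [+7, +0], [+8, -1] — each changes by [+1, -1].
step 8: [46, 18] + [+9, -2] → [55, 16]
step 9: [55, 16] + [+10, -3] → [65, 13]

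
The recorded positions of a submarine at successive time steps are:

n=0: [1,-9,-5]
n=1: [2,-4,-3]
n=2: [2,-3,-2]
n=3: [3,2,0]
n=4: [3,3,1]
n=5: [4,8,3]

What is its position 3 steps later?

Step-to-step displacements: [+1,+5,+2], [+0,+1,+1], [+1,+5,+2], [+0,+1,+1], [+1,+5,+2] — a repeating cycle of length 2.
step 6: apply [+0,+1,+1] → [4,9,4]
step 7: apply [+1,+5,+2] → [5,14,6]
step 8: apply [+0,+1,+1] → [5,15,7]

[5,15,7]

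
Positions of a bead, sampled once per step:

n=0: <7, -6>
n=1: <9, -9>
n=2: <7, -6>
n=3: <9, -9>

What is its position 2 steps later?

The jumps are <+2, -3>, <-2, +3>, <+2, -3> — a geometric progression with ratio -1.
step 4: <9, -9> + <-2, +3> → <7, -6>
step 5: <7, -6> + <+2, -3> → <9, -9>

<9, -9>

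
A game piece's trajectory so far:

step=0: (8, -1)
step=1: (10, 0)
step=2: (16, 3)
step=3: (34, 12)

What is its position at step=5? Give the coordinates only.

Consecutive displacements (+2, +1), (+6, +3), (+18, +9) scale by a factor of 3 each step.
step 4: (34, 12) + (+54, +27) → (88, 39)
step 5: (88, 39) + (+162, +81) → (250, 120)

(250, 120)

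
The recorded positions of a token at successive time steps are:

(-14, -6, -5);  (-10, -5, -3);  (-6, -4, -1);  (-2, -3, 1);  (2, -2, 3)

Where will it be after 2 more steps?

Constant displacement of (+4, +1, +2) per step.
step 5: (2, -2, 3) + (+4, +1, +2) → (6, -1, 5)
step 6: (6, -1, 5) + (+4, +1, +2) → (10, 0, 7)

(10, 0, 7)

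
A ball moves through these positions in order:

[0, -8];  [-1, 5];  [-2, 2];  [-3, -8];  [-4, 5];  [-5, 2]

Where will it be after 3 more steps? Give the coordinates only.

The first coordinate changes by -1 each step, so at step 8 it is 0 + 8·(-1) = -8.
The second coordinate repeats the cycle [-8, 5, 2] with period 3; step 8 mod 3 = 2, giving 2.

[-8, 2]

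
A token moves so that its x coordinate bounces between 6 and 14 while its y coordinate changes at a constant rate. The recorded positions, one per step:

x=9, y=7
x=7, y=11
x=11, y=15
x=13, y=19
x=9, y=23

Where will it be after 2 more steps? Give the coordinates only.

x=11, y=31

The x coordinate reflects between 6 and 14, moving 4 per step.
  step 5: 9 → 7
  step 6: 7 → 11
The y coordinate changes by +4 each step: at step 6 it is 31.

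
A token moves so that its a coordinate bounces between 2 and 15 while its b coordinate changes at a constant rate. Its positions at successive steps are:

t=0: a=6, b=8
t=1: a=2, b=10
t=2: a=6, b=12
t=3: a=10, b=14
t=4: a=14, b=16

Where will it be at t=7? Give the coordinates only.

The a coordinate reflects between 2 and 15, moving 4 per step.
  step 5: 14 → 12
  step 6: 12 → 8
  step 7: 8 → 4
The b coordinate changes by +2 each step: at step 7 it is 22.

a=4, b=22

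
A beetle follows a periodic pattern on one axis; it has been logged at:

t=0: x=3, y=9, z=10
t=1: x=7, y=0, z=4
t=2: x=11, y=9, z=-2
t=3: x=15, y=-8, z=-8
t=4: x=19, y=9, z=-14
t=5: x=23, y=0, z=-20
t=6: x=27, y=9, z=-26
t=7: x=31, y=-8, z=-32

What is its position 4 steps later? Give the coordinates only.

The x coordinate changes by +4 each step, so at step 11 it is 3 + 11·(4) = 47.
The y coordinate repeats the cycle [9, 0, 9, -8] with period 4; step 11 mod 4 = 3, giving -8.
The z coordinate changes by -6 each step, so at step 11 it is 10 + 11·(-6) = -56.

x=47, y=-8, z=-56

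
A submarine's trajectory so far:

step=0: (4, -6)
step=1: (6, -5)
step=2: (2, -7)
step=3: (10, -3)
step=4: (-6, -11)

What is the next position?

Consecutive displacements (+2, +1), (-4, -2), (+8, +4), (-16, -8) scale by a factor of -2 each step.
step 5: (-6, -11) + (+32, +16) → (26, 5)

(26, 5)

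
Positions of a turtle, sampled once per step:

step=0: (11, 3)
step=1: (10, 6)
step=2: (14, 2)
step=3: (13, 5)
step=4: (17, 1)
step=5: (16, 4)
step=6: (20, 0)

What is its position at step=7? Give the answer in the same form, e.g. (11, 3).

Differencing gives (-1, +3), (+4, -4), (-1, +3), (+4, -4), (-1, +3), (+4, -4). This is the pattern (-1, +3), (+4, -4) repeated.
step 7: apply (-1, +3) → (19, 3)

(19, 3)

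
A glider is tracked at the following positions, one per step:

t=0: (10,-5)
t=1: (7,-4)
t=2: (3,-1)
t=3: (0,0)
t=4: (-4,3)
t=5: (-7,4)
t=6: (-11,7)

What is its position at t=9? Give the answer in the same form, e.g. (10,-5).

The moves between consecutive positions are (-3,+1), (-4,+3), (-3,+1), (-4,+3), (-3,+1), (-4,+3); they repeat the 2-cycle [(-3,+1), (-4,+3)].
step 7: apply (-3,+1) → (-14,8)
step 8: apply (-4,+3) → (-18,11)
step 9: apply (-3,+1) → (-21,12)

(-21,12)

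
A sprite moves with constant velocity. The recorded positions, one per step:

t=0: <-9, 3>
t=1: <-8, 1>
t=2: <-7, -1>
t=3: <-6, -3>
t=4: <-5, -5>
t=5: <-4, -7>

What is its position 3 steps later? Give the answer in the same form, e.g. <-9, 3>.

Constant displacement of <+1, -2> per step.
step 6: <-4, -7> + <+1, -2> → <-3, -9>
step 7: <-3, -9> + <+1, -2> → <-2, -11>
step 8: <-2, -11> + <+1, -2> → <-1, -13>

<-1, -13>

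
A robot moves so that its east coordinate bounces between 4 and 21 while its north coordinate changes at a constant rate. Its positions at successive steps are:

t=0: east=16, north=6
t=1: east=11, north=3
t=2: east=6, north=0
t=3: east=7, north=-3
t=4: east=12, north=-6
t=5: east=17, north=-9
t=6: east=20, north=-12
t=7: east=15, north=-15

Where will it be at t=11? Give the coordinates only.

The east coordinate travels 5 per step and bounces off the walls at 4 and 21.
  step 8: 15 → 10
  step 9: 10 → 5
  step 10: 5 → 8
  step 11: 8 → 13
The north coordinate changes by -3 each step: at step 11 it is -27.

east=13, north=-27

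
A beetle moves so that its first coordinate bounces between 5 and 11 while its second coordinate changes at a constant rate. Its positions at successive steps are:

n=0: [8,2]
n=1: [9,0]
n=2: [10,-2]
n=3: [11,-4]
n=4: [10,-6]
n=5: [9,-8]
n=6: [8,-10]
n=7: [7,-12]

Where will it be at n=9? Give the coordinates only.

[5,-16]

The first coordinate travels 1 per step and bounces off the walls at 5 and 11.
  step 8: 7 → 6
  step 9: 6 → 5
The second coordinate changes by -2 each step: at step 9 it is -16.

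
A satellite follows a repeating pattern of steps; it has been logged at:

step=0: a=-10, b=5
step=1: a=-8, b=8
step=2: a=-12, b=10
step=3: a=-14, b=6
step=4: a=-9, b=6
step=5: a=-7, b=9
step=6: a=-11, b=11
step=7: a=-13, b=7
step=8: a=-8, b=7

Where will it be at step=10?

Step-to-step displacements: (+2, +3), (-4, +2), (-2, -4), (+5, +0), (+2, +3), (-4, +2), (-2, -4), (+5, +0) — a repeating cycle of length 4.
step 9: apply (+2, +3) → a=-6, b=10
step 10: apply (-4, +2) → a=-10, b=12

a=-10, b=12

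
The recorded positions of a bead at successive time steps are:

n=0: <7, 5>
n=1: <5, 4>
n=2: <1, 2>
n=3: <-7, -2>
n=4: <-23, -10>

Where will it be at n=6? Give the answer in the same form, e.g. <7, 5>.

Step-to-step displacements: <-2, -1>, <-4, -2>, <-8, -4>, <-16, -8>; each is 2× the previous.
step 5: <-23, -10> + <-32, -16> → <-55, -26>
step 6: <-55, -26> + <-64, -32> → <-119, -58>

<-119, -58>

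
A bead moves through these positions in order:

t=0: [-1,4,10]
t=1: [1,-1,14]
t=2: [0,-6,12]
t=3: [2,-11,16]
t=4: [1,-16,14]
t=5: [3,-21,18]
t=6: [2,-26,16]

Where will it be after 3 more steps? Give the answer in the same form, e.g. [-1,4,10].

[5,-41,22]

Differencing gives [+2,-5,+4], [-1,-5,-2], [+2,-5,+4], [-1,-5,-2], [+2,-5,+4], [-1,-5,-2]. This is the pattern [+2,-5,+4], [-1,-5,-2] repeated.
step 7: apply [+2,-5,+4] → [4,-31,20]
step 8: apply [-1,-5,-2] → [3,-36,18]
step 9: apply [+2,-5,+4] → [5,-41,22]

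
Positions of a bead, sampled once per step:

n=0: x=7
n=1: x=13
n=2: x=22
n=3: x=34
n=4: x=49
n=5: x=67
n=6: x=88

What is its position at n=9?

x=169

First differences are +6, +9, +12, +15, +18, +21; their common second difference is +3 (constant acceleration).
step 7: 88 + 24 → x=112
step 8: 112 + 27 → x=139
step 9: 139 + 30 → x=169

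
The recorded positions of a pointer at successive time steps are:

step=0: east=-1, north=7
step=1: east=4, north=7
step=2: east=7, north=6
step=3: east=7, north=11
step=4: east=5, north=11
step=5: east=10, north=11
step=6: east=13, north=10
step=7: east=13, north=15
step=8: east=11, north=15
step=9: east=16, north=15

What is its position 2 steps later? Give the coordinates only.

Differencing gives (+5, +0), (+3, -1), (+0, +5), (-2, +0), (+5, +0), (+3, -1), (+0, +5), (-2, +0), (+5, +0). This is the pattern (+5, +0), (+3, -1), (+0, +5), (-2, +0) repeated.
step 10: apply (+3, -1) → east=19, north=14
step 11: apply (+0, +5) → east=19, north=19

east=19, north=19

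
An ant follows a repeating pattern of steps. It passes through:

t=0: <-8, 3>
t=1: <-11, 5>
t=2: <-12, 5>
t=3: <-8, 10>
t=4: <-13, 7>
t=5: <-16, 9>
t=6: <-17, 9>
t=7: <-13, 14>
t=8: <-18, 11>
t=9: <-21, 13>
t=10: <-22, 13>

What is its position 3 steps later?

<-26, 17>

Step-to-step displacements: <-3, +2>, <-1, +0>, <+4, +5>, <-5, -3>, <-3, +2>, <-1, +0>, <+4, +5>, <-5, -3>, <-3, +2>, <-1, +0> — a repeating cycle of length 4.
step 11: apply <+4, +5> → <-18, 18>
step 12: apply <-5, -3> → <-23, 15>
step 13: apply <-3, +2> → <-26, 17>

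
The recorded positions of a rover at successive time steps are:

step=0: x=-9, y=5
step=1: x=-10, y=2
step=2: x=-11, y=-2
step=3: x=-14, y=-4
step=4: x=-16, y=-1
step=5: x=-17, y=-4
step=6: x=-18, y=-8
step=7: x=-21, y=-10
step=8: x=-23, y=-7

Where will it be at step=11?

x=-28, y=-16

The moves between consecutive positions are (-1, -3), (-1, -4), (-3, -2), (-2, +3), (-1, -3), (-1, -4), (-3, -2), (-2, +3); they repeat the 4-cycle [(-1, -3), (-1, -4), (-3, -2), (-2, +3)].
step 9: apply (-1, -3) → x=-24, y=-10
step 10: apply (-1, -4) → x=-25, y=-14
step 11: apply (-3, -2) → x=-28, y=-16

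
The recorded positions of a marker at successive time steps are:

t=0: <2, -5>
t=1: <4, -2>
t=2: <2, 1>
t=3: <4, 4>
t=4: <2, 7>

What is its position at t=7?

<4, 16>

The first coordinate repeats the cycle [2, 4] with period 2; step 7 mod 2 = 1, giving 4.
The second coordinate changes by +3 each step, so at step 7 it is -5 + 7·(3) = 16.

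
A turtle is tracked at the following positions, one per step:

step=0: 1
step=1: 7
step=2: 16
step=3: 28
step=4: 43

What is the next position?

Successive displacements: +6, +9, +12, +15 — each changes by +3.
step 5: 43 + 18 → 61

61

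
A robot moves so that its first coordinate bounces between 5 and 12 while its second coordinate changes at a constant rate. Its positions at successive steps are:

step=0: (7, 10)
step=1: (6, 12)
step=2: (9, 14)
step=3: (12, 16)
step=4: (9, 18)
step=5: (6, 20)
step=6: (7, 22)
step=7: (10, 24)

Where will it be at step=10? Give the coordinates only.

(5, 30)

The first coordinate travels 3 per step and bounces off the walls at 5 and 12.
  step 8: 10 → 11
  step 9: 11 → 8
  step 10: 8 → 5
The second coordinate changes by +2 each step: at step 10 it is 30.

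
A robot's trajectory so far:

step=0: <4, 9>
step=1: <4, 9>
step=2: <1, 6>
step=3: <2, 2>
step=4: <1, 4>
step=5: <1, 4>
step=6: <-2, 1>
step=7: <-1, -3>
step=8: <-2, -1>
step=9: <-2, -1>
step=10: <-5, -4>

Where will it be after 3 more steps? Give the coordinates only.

Step-to-step displacements: <+0, +0>, <-3, -3>, <+1, -4>, <-1, +2>, <+0, +0>, <-3, -3>, <+1, -4>, <-1, +2>, <+0, +0>, <-3, -3> — a repeating cycle of length 4.
step 11: apply <+1, -4> → <-4, -8>
step 12: apply <-1, +2> → <-5, -6>
step 13: apply <+0, +0> → <-5, -6>

<-5, -6>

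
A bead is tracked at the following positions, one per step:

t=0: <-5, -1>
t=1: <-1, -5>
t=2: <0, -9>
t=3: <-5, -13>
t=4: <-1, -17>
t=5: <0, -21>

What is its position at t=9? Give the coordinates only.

The first coordinate repeats the cycle [-5, -1, 0] with period 3; step 9 mod 3 = 0, giving -5.
The second coordinate changes by -4 each step, so at step 9 it is -1 + 9·(-4) = -37.

<-5, -37>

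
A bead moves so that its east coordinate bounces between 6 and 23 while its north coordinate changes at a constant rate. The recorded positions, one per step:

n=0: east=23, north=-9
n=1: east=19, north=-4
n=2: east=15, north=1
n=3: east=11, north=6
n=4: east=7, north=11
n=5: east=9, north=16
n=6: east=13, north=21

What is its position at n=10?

The east coordinate travels 4 per step and bounces off the walls at 6 and 23.
  step 7: 13 → 17
  step 8: 17 → 21
  step 9: 21 → 21
  step 10: 21 → 17
The north coordinate changes by +5 each step: at step 10 it is 41.

east=17, north=41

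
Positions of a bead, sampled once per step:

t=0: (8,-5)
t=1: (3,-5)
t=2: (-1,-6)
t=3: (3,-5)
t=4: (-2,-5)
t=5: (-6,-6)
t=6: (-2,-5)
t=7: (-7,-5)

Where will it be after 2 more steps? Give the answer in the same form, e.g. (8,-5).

Differencing gives (-5,+0), (-4,-1), (+4,+1), (-5,+0), (-4,-1), (+4,+1), (-5,+0). This is the pattern (-5,+0), (-4,-1), (+4,+1) repeated.
step 8: apply (-4,-1) → (-11,-6)
step 9: apply (+4,+1) → (-7,-5)

(-7,-5)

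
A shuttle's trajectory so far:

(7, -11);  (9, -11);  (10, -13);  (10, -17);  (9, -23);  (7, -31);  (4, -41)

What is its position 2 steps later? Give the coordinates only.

Successive displacements: (+2, +0), (+1, -2), (+0, -4), (-1, -6), (-2, -8), (-3, -10) — each changes by (-1, -2).
step 7: (4, -41) + (-4, -12) → (0, -53)
step 8: (0, -53) + (-5, -14) → (-5, -67)

(-5, -67)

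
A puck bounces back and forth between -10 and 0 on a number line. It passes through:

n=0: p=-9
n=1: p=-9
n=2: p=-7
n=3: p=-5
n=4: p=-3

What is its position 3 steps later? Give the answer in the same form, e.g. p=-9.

The value travels 2 per step and bounces off the walls at -10 and 0.
  step 5: -3 → -1
  step 6: -1 → -1
  step 7: -1 → -3

p=-3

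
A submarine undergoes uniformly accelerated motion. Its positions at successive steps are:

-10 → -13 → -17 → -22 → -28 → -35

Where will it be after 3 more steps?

Successive displacements: -3, -4, -5, -6, -7 — each changes by -1.
step 6: -35 − 8 → -43
step 7: -43 − 9 → -52
step 8: -52 − 10 → -62

-62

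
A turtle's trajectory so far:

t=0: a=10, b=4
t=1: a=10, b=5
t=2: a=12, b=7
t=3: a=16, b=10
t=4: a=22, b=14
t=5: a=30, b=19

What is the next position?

Taking differences between consecutive positions: (+0,+1), (+2,+2), (+4,+3), (+6,+4), (+8,+5). These grow by (+2,+1) each step.
step 6: a=30, b=19 + (+10,+6) → a=40, b=25

a=40, b=25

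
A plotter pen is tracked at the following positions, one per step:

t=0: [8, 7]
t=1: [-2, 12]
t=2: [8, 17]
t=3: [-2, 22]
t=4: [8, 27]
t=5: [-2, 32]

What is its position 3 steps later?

The first coordinate repeats the cycle [8, -2] with period 2; step 8 mod 2 = 0, giving 8.
The second coordinate changes by +5 each step, so at step 8 it is 7 + 8·(5) = 47.

[8, 47]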